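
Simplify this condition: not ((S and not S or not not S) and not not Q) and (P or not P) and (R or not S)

not ((S and not S or not not S) and not not Q) and (P or not P) and (R or not S)
= not (not not S and not not Q) and (P or not P) and (R or not S)   [complement / identity]
= (not S or not Q) and (P or not P) and (R or not S)   [De Morgan]
= (not S or not Q) and (R or not S)   [complement / identity]
= not Q and R or not S   [distribution]

not Q and R or not S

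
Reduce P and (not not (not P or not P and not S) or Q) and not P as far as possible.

False

P and (not not (not P or not P and not S) or Q) and not P
= P and (not not not P or Q) and not P   — absorption
= P and (not P or Q) and not P   — double negation
= P and not P   — absorption
= False   — complement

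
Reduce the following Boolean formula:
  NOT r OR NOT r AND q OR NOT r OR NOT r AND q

NOT r OR NOT r AND q OR NOT r OR NOT r AND q
= NOT r OR NOT r AND q   (idempotence)
= NOT r   (absorption)

NOT r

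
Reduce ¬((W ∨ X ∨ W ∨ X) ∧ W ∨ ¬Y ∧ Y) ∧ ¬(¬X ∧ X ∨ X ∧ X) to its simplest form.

¬W ∧ ¬X

¬((W ∨ X ∨ W ∨ X) ∧ W ∨ ¬Y ∧ Y) ∧ ¬(¬X ∧ X ∨ X ∧ X)
= ¬((W ∨ X) ∧ W ∨ ¬Y ∧ Y) ∧ ¬(¬X ∧ X ∨ X ∧ X)   — idempotence
= ¬((W ∨ X) ∧ W) ∧ ¬(¬X ∧ X ∨ X ∧ X)   — complement / identity
= ¬((W ∨ X) ∧ W) ∧ ¬X   — distribution
= ¬W ∧ ¬X   — absorption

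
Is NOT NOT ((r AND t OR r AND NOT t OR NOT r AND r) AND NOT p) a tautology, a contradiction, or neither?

NOT NOT ((r AND t OR r AND NOT t OR NOT r AND r) AND NOT p)
= NOT NOT ((r AND t OR r AND NOT t) AND NOT p)   [complement / identity]
= NOT NOT (r AND NOT p)   [distribution]
= r AND NOT p   [double negation]
This depends on p, r, so it is not a constant.

neither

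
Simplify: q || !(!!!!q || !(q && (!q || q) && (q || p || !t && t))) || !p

q || !(!!!!q || !(q && (!q || q) && (q || p || !t && t))) || !p
= q || !(!!!!q || !(q && (!q || q) && (q || p))) || !p
= q || !(!!!!q || !(q && (q || p))) || !p
= q || !(!!!!q || !q) || !p
= q || !!!q && q || !p
= q || !q && q || !p
= q || !p

q || !p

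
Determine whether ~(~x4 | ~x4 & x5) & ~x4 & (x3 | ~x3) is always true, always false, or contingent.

always false

~(~x4 | ~x4 & x5) & ~x4 & (x3 | ~x3)
= ~~x4 & ~x4 & (x3 | ~x3)   (absorption)
= ~~x4 & ~x4   (complement / identity)
= x4 & ~x4   (double negation)
= 0   (complement)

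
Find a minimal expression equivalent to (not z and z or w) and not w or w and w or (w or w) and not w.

(not z and z or w) and not w or w and w or (w or w) and not w
= (not z and z or w) and not w or w and w or w and not w   [idempotence]
= w and not w or w and w or w and not w   [complement / identity]
= w and w or w and not w   [complement / identity]
= w   [distribution]

w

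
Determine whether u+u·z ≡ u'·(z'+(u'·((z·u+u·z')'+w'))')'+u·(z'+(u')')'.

No

E1: u+u·z
    = u
E2: u'·(z'+(u'·((z·u+u·z')'+w'))')'+u·(z'+(u')')'
    = u'·(z'+(u'·(u'+w'))')'+u·(z'+(u')')'
    = u'·(z'+(u')')'+u·(z'+(u')')'
    = (z'+(u')')'
    = z·u'
These differ: at u=1, w=0, z=0, E1 = 1 but E2 = 0.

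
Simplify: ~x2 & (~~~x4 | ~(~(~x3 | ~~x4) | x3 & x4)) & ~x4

~x2 & ~x4

~x2 & (~~~x4 | ~(~(~x3 | ~~x4) | x3 & x4)) & ~x4
= ~x2 & (~x4 | ~(~(~x3 | ~~x4) | x3 & x4)) & ~x4   [double negation]
= ~x2 & (~x4 | ~(x3 & ~x4 | x3 & x4)) & ~x4   [De Morgan]
= ~x2 & (~x4 | ~x3) & ~x4   [distribution]
= ~x2 & ~x4   [absorption]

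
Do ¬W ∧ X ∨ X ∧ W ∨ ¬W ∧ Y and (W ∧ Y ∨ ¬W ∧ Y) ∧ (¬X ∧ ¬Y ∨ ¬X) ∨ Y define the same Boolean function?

E1: ¬W ∧ X ∨ X ∧ W ∨ ¬W ∧ Y
    = X ∨ ¬W ∧ Y
E2: (W ∧ Y ∨ ¬W ∧ Y) ∧ (¬X ∧ ¬Y ∨ ¬X) ∨ Y
    = Y ∧ (¬X ∧ ¬Y ∨ ¬X) ∨ Y
    = Y ∧ ¬X ∨ Y
    = Y
These differ: at W=1, X=1, Y=0, E1 = 1 but E2 = 0.

No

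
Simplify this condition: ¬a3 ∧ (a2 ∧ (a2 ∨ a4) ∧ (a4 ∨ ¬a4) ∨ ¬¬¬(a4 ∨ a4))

¬a3 ∧ (a2 ∧ (a2 ∨ a4) ∧ (a4 ∨ ¬a4) ∨ ¬¬¬(a4 ∨ a4))
= ¬a3 ∧ (a2 ∧ (a4 ∨ ¬a4) ∨ ¬¬¬(a4 ∨ a4))   (absorption)
= ¬a3 ∧ (a2 ∨ ¬¬¬(a4 ∨ a4))   (complement / identity)
= ¬a3 ∧ (a2 ∨ ¬(a4 ∨ a4))   (double negation)
= ¬a3 ∧ (a2 ∨ ¬a4)   (idempotence)

¬a3 ∧ (a2 ∨ ¬a4)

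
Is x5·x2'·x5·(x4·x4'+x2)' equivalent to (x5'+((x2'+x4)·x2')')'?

Yes

E1: x5·x2'·x5·(x4·x4'+x2)'
    = x5·x2'·x5·x2'   — complement / identity
    = x5·x2'   — idempotence
E2: (x5'+((x2'+x4)·x2')')'
    = (x5'+(x2')')'   — absorption
    = x5·x2'   — De Morgan
Both reduce to x5·x2', so they are equivalent.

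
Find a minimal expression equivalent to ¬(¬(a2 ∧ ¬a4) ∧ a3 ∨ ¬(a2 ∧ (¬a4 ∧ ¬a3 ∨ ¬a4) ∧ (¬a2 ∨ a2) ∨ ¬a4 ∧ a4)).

a2 ∧ ¬a4

¬(¬(a2 ∧ ¬a4) ∧ a3 ∨ ¬(a2 ∧ (¬a4 ∧ ¬a3 ∨ ¬a4) ∧ (¬a2 ∨ a2) ∨ ¬a4 ∧ a4))
= ¬(¬(a2 ∧ ¬a4) ∧ a3 ∨ ¬(a2 ∧ ¬a4 ∧ (¬a2 ∨ a2) ∨ ¬a4 ∧ a4))   [absorption]
= ¬(¬(a2 ∧ ¬a4) ∧ a3 ∨ ¬(a2 ∧ ¬a4 ∨ ¬a4 ∧ a4))   [complement / identity]
= ¬(¬(a2 ∧ ¬a4) ∧ a3 ∨ ¬(a2 ∧ ¬a4))   [complement / identity]
= ¬¬(a2 ∧ ¬a4)   [absorption]
= a2 ∧ ¬a4   [double negation]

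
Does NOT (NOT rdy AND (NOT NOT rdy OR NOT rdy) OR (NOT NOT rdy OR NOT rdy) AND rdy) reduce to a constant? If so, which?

yes, False

NOT (NOT rdy AND (NOT NOT rdy OR NOT rdy) OR (NOT NOT rdy OR NOT rdy) AND rdy)
= NOT (NOT NOT rdy OR NOT rdy)   (distribution)
= NOT rdy AND rdy   (De Morgan)
= FALSE   (complement)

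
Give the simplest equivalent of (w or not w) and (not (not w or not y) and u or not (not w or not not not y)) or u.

(w or not w) and (not (not w or not y) and u or not (not w or not not not y)) or u
= (w or not w) and (not (not w or not y) and u or not (not w or not y)) or u   [double negation]
= not (not w or not y) and u or not (not w or not y) or u   [complement / identity]
= not (not w or not y) or u   [absorption]
= w and y or u   [De Morgan]

w and y or u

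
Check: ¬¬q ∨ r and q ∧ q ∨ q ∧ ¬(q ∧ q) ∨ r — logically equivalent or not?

Yes

E1: ¬¬q ∨ r
    = q ∨ r
E2: q ∧ q ∨ q ∧ ¬(q ∧ q) ∨ r
    = q ∧ q ∨ q ∧ ¬q ∨ r
    = q ∨ r
Both reduce to q ∨ r, so they are equivalent.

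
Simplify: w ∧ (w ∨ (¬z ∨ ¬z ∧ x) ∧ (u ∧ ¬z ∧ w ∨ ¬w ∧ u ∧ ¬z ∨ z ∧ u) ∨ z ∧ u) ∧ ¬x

w ∧ ¬x

w ∧ (w ∨ (¬z ∨ ¬z ∧ x) ∧ (u ∧ ¬z ∧ w ∨ ¬w ∧ u ∧ ¬z ∨ z ∧ u) ∨ z ∧ u) ∧ ¬x
= w ∧ (w ∨ ¬z ∧ (u ∧ ¬z ∧ w ∨ ¬w ∧ u ∧ ¬z ∨ z ∧ u) ∨ z ∧ u) ∧ ¬x   [absorption]
= w ∧ (w ∨ ¬z ∧ (u ∧ ¬z ∨ z ∧ u) ∨ z ∧ u) ∧ ¬x   [distribution]
= w ∧ (w ∨ ¬z ∧ u ∨ z ∧ u) ∧ ¬x   [distribution]
= w ∧ (w ∨ u) ∧ ¬x   [distribution]
= w ∧ ¬x   [absorption]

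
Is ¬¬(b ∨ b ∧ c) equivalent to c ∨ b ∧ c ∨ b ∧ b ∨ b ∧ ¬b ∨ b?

No

E1: ¬¬(b ∨ b ∧ c)
    = b ∨ b ∧ c
    = b
E2: c ∨ b ∧ c ∨ b ∧ b ∨ b ∧ ¬b ∨ b
    = c ∨ b ∧ c ∨ b ∨ b
    = c ∨ b ∧ c ∨ b
    = c ∨ b
These differ: at b=0, c=1, E1 = 0 but E2 = 1.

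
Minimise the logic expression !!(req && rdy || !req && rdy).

!!(req && rdy || !req && rdy)
= !!rdy   [distribution]
= rdy   [double negation]

rdy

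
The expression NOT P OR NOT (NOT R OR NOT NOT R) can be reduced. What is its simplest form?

NOT P OR NOT (NOT R OR NOT NOT R)
= NOT P OR R AND NOT R   (De Morgan)
= NOT P   (complement / identity)

NOT P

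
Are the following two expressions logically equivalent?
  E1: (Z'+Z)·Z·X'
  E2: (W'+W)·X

E1: (Z'+Z)·Z·X'
    = Z·X'
E2: (W'+W)·X
    = X
These differ: at W=0, X=1, Z=0, E1 = 0 but E2 = 1.

No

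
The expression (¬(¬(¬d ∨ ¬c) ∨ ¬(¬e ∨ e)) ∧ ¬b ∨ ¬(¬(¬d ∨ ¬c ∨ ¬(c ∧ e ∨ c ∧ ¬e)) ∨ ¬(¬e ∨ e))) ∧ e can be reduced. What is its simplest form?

(¬(¬(¬d ∨ ¬c) ∨ ¬(¬e ∨ e)) ∧ ¬b ∨ ¬(¬(¬d ∨ ¬c ∨ ¬(c ∧ e ∨ c ∧ ¬e)) ∨ ¬(¬e ∨ e))) ∧ e
= (¬(¬(¬d ∨ ¬c) ∨ ¬(¬e ∨ e)) ∧ ¬b ∨ ¬(¬(¬d ∨ ¬c ∨ ¬c) ∨ ¬(¬e ∨ e))) ∧ e
= (¬(¬(¬d ∨ ¬c) ∨ ¬(¬e ∨ e)) ∧ ¬b ∨ ¬(¬(¬d ∨ ¬c) ∨ ¬(¬e ∨ e))) ∧ e
= ¬(¬(¬d ∨ ¬c) ∨ ¬(¬e ∨ e)) ∧ e
= (¬d ∨ ¬c) ∧ (¬e ∨ e) ∧ e
= (¬d ∨ ¬c) ∧ e

(¬d ∨ ¬c) ∧ e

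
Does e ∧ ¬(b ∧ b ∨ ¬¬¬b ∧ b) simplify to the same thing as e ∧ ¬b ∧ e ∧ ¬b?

E1: e ∧ ¬(b ∧ b ∨ ¬¬¬b ∧ b)
    = e ∧ ¬(b ∧ b ∨ ¬b ∧ b)   (double negation)
    = e ∧ ¬b   (distribution)
E2: e ∧ ¬b ∧ e ∧ ¬b
    = e ∧ ¬b   (idempotence)
Both reduce to e ∧ ¬b, so they are equivalent.

Yes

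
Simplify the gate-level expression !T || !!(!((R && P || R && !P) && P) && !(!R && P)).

!T || !P

!T || !!(!((R && P || R && !P) && P) && !(!R && P))
= !T || !((R && P || R && !P) && P || !R && P)   [De Morgan]
= !T || !(R && P || !R && P)   [distribution]
= !T || !P   [distribution]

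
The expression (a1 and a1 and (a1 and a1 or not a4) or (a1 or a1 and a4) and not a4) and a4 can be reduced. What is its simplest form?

(a1 and a1 and (a1 and a1 or not a4) or (a1 or a1 and a4) and not a4) and a4
= (a1 and a1 or (a1 or a1 and a4) and not a4) and a4   [absorption]
= (a1 and a1 or a1 and not a4) and a4   [absorption]
= (a1 or not a4) and a1 and a4   [distribution]
= a1 and a4   [absorption]

a1 and a4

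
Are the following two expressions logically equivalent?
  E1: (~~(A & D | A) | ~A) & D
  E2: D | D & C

Yes

E1: (~~(A & D | A) | ~A) & D
    = (~~A | ~A) & D   [absorption]
    = (A | ~A) & D   [double negation]
    = D   [complement / identity]
E2: D | D & C
    = D   [absorption]
Both reduce to D, so they are equivalent.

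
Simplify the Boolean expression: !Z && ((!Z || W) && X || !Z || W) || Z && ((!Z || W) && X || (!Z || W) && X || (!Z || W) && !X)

!Z || W

!Z && ((!Z || W) && X || !Z || W) || Z && ((!Z || W) && X || (!Z || W) && X || (!Z || W) && !X)
= !Z && ((!Z || W) && X || !Z || W) || Z && ((!Z || W) && X || !Z || W)
= (!Z || Z) && ((!Z || W) && X || !Z || W)
= (!Z || Z) && (!Z || W)
= !Z || W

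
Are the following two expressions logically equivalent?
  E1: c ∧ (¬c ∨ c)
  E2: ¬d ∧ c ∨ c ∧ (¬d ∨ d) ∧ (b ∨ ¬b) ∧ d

E1: c ∧ (¬c ∨ c)
    = c   [complement / identity]
E2: ¬d ∧ c ∨ c ∧ (¬d ∨ d) ∧ (b ∨ ¬b) ∧ d
    = ¬d ∧ c ∨ c ∧ (¬d ∨ d) ∧ d   [complement / identity]
    = ¬d ∧ c ∨ c ∧ d   [complement / identity]
    = c   [distribution]
Both reduce to c, so they are equivalent.

Yes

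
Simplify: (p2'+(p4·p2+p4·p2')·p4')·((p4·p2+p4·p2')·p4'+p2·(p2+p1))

0

(p2'+(p4·p2+p4·p2')·p4')·((p4·p2+p4·p2')·p4'+p2·(p2+p1))
= (p4·p2+p4·p2')·p4'+p2'·p2·(p2+p1)
= p4·p4'+p2'·p2·(p2+p1)
= p4·p4'+p2'·p2
= p2'·p2
= 0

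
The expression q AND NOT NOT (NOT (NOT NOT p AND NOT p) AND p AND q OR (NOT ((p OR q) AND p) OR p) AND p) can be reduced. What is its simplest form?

q AND NOT NOT (NOT (NOT NOT p AND NOT p) AND p AND q OR (NOT ((p OR q) AND p) OR p) AND p)
= q AND NOT NOT (NOT (NOT NOT p AND NOT p) AND p AND q OR (NOT p OR p) AND p)   [absorption]
= q AND NOT NOT ((NOT p OR p) AND p AND q OR (NOT p OR p) AND p)   [De Morgan]
= q AND ((NOT p OR p) AND p AND q OR (NOT p OR p) AND p)   [double negation]
= q AND (NOT p OR p) AND p   [absorption]
= q AND p   [complement / identity]

q AND p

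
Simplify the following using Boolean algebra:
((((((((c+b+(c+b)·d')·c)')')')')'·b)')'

c'·b

((((((((c+b+(c+b)·d')·c)')')')')'·b)')'
= ((((((((c+b)·c)')')')')'·b)')'   — absorption
= ((((((c')')')')'·b)')'   — absorption
= ((((c')')'·b)')'   — double negation
= ((c')')'·b   — double negation
= c'·b   — double negation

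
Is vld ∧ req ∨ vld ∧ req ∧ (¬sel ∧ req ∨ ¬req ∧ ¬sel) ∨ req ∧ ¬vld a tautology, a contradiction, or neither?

neither

vld ∧ req ∨ vld ∧ req ∧ (¬sel ∧ req ∨ ¬req ∧ ¬sel) ∨ req ∧ ¬vld
= vld ∧ req ∨ vld ∧ req ∧ ¬sel ∨ req ∧ ¬vld
= vld ∧ req ∨ req ∧ ¬vld
= req
This depends on req, so it is not a constant.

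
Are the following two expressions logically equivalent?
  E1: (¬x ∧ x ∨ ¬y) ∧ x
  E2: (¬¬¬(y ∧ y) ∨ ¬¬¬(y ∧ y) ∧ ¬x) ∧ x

E1: (¬x ∧ x ∨ ¬y) ∧ x
    = ¬y ∧ x   — complement / identity
E2: (¬¬¬(y ∧ y) ∨ ¬¬¬(y ∧ y) ∧ ¬x) ∧ x
    = ¬¬¬(y ∧ y) ∧ x   — absorption
    = ¬(y ∧ y) ∧ x   — double negation
    = ¬y ∧ x   — idempotence
Both reduce to ¬y ∧ x, so they are equivalent.

Yes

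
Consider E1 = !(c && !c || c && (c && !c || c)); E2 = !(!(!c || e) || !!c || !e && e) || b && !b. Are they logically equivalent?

Yes

E1: !(c && !c || c && (c && !c || c))
    = !(c && !c || c && c)   [complement / identity]
    = !c   [distribution]
E2: !(!(!c || e) || !!c || !e && e) || b && !b
    = !(!(!c || e) || !!c) || b && !b   [complement / identity]
    = (!c || e) && !c || b && !b   [De Morgan]
    = (!c || e) && !c   [complement / identity]
    = !c   [absorption]
Both reduce to !c, so they are equivalent.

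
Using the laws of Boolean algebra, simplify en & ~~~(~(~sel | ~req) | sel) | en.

en

en & ~~~(~(~sel | ~req) | sel) | en
= en & ~~~(sel & req | sel) | en   — De Morgan
= en & ~(sel & req | sel) | en   — double negation
= en & ~sel | en   — absorption
= en   — absorption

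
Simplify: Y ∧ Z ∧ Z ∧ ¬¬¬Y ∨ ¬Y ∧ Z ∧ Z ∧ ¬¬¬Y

Y ∧ Z ∧ Z ∧ ¬¬¬Y ∨ ¬Y ∧ Z ∧ Z ∧ ¬¬¬Y
= Z ∧ Z ∧ ¬¬¬Y
= Z ∧ Z ∧ ¬Y
= Z ∧ ¬Y

Z ∧ ¬Y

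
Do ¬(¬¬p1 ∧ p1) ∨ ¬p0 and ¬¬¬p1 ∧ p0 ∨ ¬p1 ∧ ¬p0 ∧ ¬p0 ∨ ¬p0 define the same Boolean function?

Yes

E1: ¬(¬¬p1 ∧ p1) ∨ ¬p0
    = ¬(p1 ∧ p1) ∨ ¬p0   (double negation)
    = ¬p1 ∨ ¬p0   (idempotence)
E2: ¬¬¬p1 ∧ p0 ∨ ¬p1 ∧ ¬p0 ∧ ¬p0 ∨ ¬p0
    = ¬p1 ∧ p0 ∨ ¬p1 ∧ ¬p0 ∧ ¬p0 ∨ ¬p0   (double negation)
    = ¬p1 ∧ p0 ∨ ¬p1 ∧ ¬p0 ∨ ¬p0   (idempotence)
    = ¬p1 ∨ ¬p0   (distribution)
Both reduce to ¬p1 ∨ ¬p0, so they are equivalent.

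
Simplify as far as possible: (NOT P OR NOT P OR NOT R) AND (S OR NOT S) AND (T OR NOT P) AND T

(NOT P OR NOT R) AND T

(NOT P OR NOT P OR NOT R) AND (S OR NOT S) AND (T OR NOT P) AND T
= (NOT P OR NOT R) AND (S OR NOT S) AND (T OR NOT P) AND T   (idempotence)
= (NOT P OR NOT R) AND (S OR NOT S) AND T   (absorption)
= (NOT P OR NOT R) AND T   (complement / identity)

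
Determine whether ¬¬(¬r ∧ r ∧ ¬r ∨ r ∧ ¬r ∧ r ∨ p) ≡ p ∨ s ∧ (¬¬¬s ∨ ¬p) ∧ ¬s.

E1: ¬¬(¬r ∧ r ∧ ¬r ∨ r ∧ ¬r ∧ r ∨ p)
    = ¬¬(r ∧ ¬r ∨ p)
    = ¬¬p
    = p
E2: p ∨ s ∧ (¬¬¬s ∨ ¬p) ∧ ¬s
    = p ∨ s ∧ (¬s ∨ ¬p) ∧ ¬s
    = p ∨ s ∧ ¬s
    = p
Both reduce to p, so they are equivalent.

Yes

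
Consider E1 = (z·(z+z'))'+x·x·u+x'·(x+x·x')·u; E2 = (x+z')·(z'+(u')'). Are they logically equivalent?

Yes

E1: (z·(z+z'))'+x·x·u+x'·(x+x·x')·u
    = (z·(z+z'))'+x·x·u+x'·x·u   — complement / identity
    = (z·(z+z'))'+x·u   — distribution
    = z'+x·u   — complement / identity
E2: (x+z')·(z'+(u')')
    = z'+x·(u')'   — distribution
    = z'+x·u   — double negation
Both reduce to z'+x·u, so they are equivalent.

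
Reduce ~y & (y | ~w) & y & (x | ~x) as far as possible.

0

~y & (y | ~w) & y & (x | ~x)
= ~y & (y | ~w) & y   — complement / identity
= ~y & y   — absorption
= 0   — complement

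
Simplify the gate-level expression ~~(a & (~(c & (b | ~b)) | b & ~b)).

a & ~c

~~(a & (~(c & (b | ~b)) | b & ~b))
= ~~(a & ~(c & (b | ~b)))   (complement / identity)
= ~~(a & ~c)   (complement / identity)
= a & ~c   (double negation)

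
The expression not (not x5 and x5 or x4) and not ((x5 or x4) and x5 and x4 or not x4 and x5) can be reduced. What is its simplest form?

not (not x5 and x5 or x4) and not ((x5 or x4) and x5 and x4 or not x4 and x5)
= not (not x5 and x5 or x4) and not (x5 and x4 or not x4 and x5)   [absorption]
= not (not x5 and x5 or x4) and not x5   [distribution]
= not x4 and not x5   [complement / identity]

not x4 and not x5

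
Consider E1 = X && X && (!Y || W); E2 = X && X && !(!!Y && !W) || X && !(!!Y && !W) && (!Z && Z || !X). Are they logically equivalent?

Yes

E1: X && X && (!Y || W)
    = X && (!Y || W)   — idempotence
E2: X && X && !(!!Y && !W) || X && !(!!Y && !W) && (!Z && Z || !X)
    = X && X && !(!!Y && !W) || X && !(!!Y && !W) && !X   — complement / identity
    = X && !(!!Y && !W)   — distribution
    = X && (!Y || W)   — De Morgan
Both reduce to X && (!Y || W), so they are equivalent.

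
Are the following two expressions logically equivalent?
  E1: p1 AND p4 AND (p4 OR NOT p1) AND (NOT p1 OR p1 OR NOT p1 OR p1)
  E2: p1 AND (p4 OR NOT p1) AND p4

Yes

E1: p1 AND p4 AND (p4 OR NOT p1) AND (NOT p1 OR p1 OR NOT p1 OR p1)
    = p1 AND p4 AND (p4 OR NOT p1) AND (NOT p1 OR p1)   — idempotence
    = p1 AND p4 AND (NOT p1 OR p1)   — absorption
    = p1 AND p4   — complement / identity
E2: p1 AND (p4 OR NOT p1) AND p4
    = p1 AND p4   — absorption
Both reduce to p1 AND p4, so they are equivalent.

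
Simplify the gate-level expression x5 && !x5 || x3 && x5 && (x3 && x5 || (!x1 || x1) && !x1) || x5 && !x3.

x5

x5 && !x5 || x3 && x5 && (x3 && x5 || (!x1 || x1) && !x1) || x5 && !x3
= x5 && !x5 || x3 && x5 && (x3 && x5 || !x1) || x5 && !x3   [complement / identity]
= x5 && !x5 || x3 && x5 || x5 && !x3   [absorption]
= x5 && !x5 || x5   [distribution]
= x5   [complement / identity]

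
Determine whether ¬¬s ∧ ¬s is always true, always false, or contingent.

always false

¬¬s ∧ ¬s
= s ∧ ¬s   — double negation
= False   — complement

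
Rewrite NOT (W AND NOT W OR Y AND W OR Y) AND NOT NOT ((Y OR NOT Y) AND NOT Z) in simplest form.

NOT (W AND NOT W OR Y AND W OR Y) AND NOT NOT ((Y OR NOT Y) AND NOT Z)
= NOT (Y AND W OR Y) AND NOT NOT ((Y OR NOT Y) AND NOT Z)
= NOT (Y AND W OR Y) AND NOT NOT NOT Z
= NOT Y AND NOT NOT NOT Z
= NOT Y AND NOT Z

NOT Y AND NOT Z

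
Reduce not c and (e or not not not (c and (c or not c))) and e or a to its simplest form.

not c and (e or not not not (c and (c or not c))) and e or a
= not c and (e or not not not c) and e or a   — complement / identity
= not c and (e or not c) and e or a   — double negation
= not c and e or a   — absorption

not c and e or a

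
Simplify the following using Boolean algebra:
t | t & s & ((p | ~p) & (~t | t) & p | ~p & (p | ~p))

t

t | t & s & ((p | ~p) & (~t | t) & p | ~p & (p | ~p))
= t | t & s & ((p | ~p) & p | ~p & (p | ~p))   [complement / identity]
= t | t & s & (p | ~p)   [distribution]
= t | t & s   [complement / identity]
= t   [absorption]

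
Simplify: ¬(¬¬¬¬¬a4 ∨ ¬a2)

¬(¬¬¬¬¬a4 ∨ ¬a2)
= ¬(¬¬¬a4 ∨ ¬a2)
= ¬¬a4 ∧ a2
= a4 ∧ a2

a4 ∧ a2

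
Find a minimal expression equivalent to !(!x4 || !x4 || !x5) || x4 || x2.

x4 || x2

!(!x4 || !x4 || !x5) || x4 || x2
= !(!x4 || !x5) || x4 || x2   — idempotence
= x4 && x5 || x4 || x2   — De Morgan
= x4 || x2   — absorption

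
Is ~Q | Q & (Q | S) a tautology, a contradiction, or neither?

~Q | Q & (Q | S)
= ~Q | Q   — absorption
= 1   — complement

tautology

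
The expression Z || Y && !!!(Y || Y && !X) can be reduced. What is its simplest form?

Z

Z || Y && !!!(Y || Y && !X)
= Z || Y && !(Y || Y && !X)   — double negation
= Z || Y && !Y   — absorption
= Z   — complement / identity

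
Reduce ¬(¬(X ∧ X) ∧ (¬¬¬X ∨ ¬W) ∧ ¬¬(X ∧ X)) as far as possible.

¬(¬(X ∧ X) ∧ (¬¬¬X ∨ ¬W) ∧ ¬¬(X ∧ X))
= ¬(¬(X ∧ X) ∧ (¬X ∨ ¬W) ∧ ¬¬(X ∧ X))   [double negation]
= ¬(¬(X ∧ X) ∧ (¬X ∨ ¬W) ∧ ¬¬X)   [idempotence]
= ¬(¬X ∧ (¬X ∨ ¬W) ∧ ¬¬X)   [idempotence]
= ¬(¬X ∧ ¬¬X)   [absorption]
= X ∨ ¬X   [De Morgan]
= True   [complement]

True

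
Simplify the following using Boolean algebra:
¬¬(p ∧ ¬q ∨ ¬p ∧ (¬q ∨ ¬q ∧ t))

¬¬(p ∧ ¬q ∨ ¬p ∧ (¬q ∨ ¬q ∧ t))
= ¬¬(p ∧ ¬q ∨ ¬p ∧ ¬q)
= ¬¬¬q
= ¬q

¬q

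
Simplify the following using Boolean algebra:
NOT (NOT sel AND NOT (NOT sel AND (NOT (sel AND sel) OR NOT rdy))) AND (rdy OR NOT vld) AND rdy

NOT (NOT sel AND NOT (NOT sel AND (NOT (sel AND sel) OR NOT rdy))) AND (rdy OR NOT vld) AND rdy
= NOT (NOT sel AND NOT (NOT sel AND (NOT (sel AND sel) OR NOT rdy))) AND rdy   [absorption]
= (sel OR NOT sel AND (NOT (sel AND sel) OR NOT rdy)) AND rdy   [De Morgan]
= (sel OR NOT sel AND (NOT sel OR NOT rdy)) AND rdy   [idempotence]
= (sel OR NOT sel) AND rdy   [absorption]
= rdy   [complement / identity]

rdy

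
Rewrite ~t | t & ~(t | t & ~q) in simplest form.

~t | t & ~(t | t & ~q)
= ~t | t & ~t
= ~t

~t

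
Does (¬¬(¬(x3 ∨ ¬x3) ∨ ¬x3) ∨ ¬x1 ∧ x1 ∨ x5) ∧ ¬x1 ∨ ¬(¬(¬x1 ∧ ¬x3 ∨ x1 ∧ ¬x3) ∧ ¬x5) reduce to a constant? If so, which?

(¬¬(¬(x3 ∨ ¬x3) ∨ ¬x3) ∨ ¬x1 ∧ x1 ∨ x5) ∧ ¬x1 ∨ ¬(¬(¬x1 ∧ ¬x3 ∨ x1 ∧ ¬x3) ∧ ¬x5)
= (¬¬(¬(x3 ∨ ¬x3) ∨ ¬x3) ∨ ¬x1 ∧ x1 ∨ x5) ∧ ¬x1 ∨ ¬(¬¬x3 ∧ ¬x5)
= (¬¬(¬(x3 ∨ ¬x3) ∨ ¬x3) ∨ ¬x1 ∧ x1 ∨ x5) ∧ ¬x1 ∨ ¬x3 ∨ x5
= (¬¬(¬(x3 ∨ ¬x3) ∨ ¬x3) ∨ x5) ∧ ¬x1 ∨ ¬x3 ∨ x5
= (¬((x3 ∨ ¬x3) ∧ x3) ∨ x5) ∧ ¬x1 ∨ ¬x3 ∨ x5
= (¬x3 ∨ x5) ∧ ¬x1 ∨ ¬x3 ∨ x5
= ¬x3 ∨ x5
This depends on x3, x5, so it is not a constant.

no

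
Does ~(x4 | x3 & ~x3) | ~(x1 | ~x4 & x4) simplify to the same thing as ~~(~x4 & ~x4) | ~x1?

E1: ~(x4 | x3 & ~x3) | ~(x1 | ~x4 & x4)
    = ~x4 | ~(x1 | ~x4 & x4)   [complement / identity]
    = ~x4 | ~x1   [complement / identity]
E2: ~~(~x4 & ~x4) | ~x1
    = ~(x4 | x4) | ~x1   [De Morgan]
    = ~x4 | ~x1   [idempotence]
Both reduce to ~x4 | ~x1, so they are equivalent.

Yes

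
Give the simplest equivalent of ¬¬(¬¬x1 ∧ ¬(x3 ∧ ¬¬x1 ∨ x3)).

x1 ∧ ¬x3

¬¬(¬¬x1 ∧ ¬(x3 ∧ ¬¬x1 ∨ x3))
= ¬¬(¬¬x1 ∧ ¬(x3 ∧ x1 ∨ x3))   [double negation]
= ¬¬(¬¬x1 ∧ ¬x3)   [absorption]
= ¬¬x1 ∧ ¬x3   [double negation]
= x1 ∧ ¬x3   [double negation]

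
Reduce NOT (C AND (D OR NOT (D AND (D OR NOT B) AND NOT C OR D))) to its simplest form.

NOT (C AND (D OR NOT (D AND (D OR NOT B) AND NOT C OR D)))
= NOT (C AND (D OR NOT (D AND NOT C OR D)))   [absorption]
= NOT (C AND (D OR NOT D))   [absorption]
= NOT C   [complement / identity]

NOT C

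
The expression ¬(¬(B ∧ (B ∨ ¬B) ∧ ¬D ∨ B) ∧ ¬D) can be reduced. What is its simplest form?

B ∨ D

¬(¬(B ∧ (B ∨ ¬B) ∧ ¬D ∨ B) ∧ ¬D)
= ¬(¬(B ∧ ¬D ∨ B) ∧ ¬D)   [complement / identity]
= ¬(¬B ∧ ¬D)   [absorption]
= B ∨ D   [De Morgan]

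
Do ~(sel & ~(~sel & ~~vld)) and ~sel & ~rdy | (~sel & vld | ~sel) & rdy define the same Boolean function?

E1: ~(sel & ~(~sel & ~~vld))
    = ~(sel & (sel | ~vld))   [De Morgan]
    = ~sel   [absorption]
E2: ~sel & ~rdy | (~sel & vld | ~sel) & rdy
    = ~sel & ~rdy | ~sel & rdy   [absorption]
    = ~sel   [distribution]
Both reduce to ~sel, so they are equivalent.

Yes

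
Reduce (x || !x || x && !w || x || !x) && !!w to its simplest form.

(x || !x || x && !w || x || !x) && !!w
= (x || !x || x || !x) && !!w
= (x || !x) && !!w
= (x || !x) && w
= w

w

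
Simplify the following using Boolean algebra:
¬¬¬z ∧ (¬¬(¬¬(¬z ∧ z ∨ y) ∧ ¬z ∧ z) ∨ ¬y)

¬¬¬z ∧ (¬¬(¬¬(¬z ∧ z ∨ y) ∧ ¬z ∧ z) ∨ ¬y)
= ¬¬¬z ∧ (¬¬((¬z ∧ z ∨ y) ∧ ¬z ∧ z) ∨ ¬y)   — double negation
= ¬¬¬z ∧ ((¬z ∧ z ∨ y) ∧ ¬z ∧ z ∨ ¬y)   — double negation
= ¬¬¬z ∧ (¬z ∧ z ∨ ¬y)   — absorption
= ¬z ∧ (¬z ∧ z ∨ ¬y)   — double negation
= ¬z ∧ ¬y   — complement / identity

¬z ∧ ¬y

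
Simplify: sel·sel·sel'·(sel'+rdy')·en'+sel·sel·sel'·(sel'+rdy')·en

sel·sel·sel'·(sel'+rdy')·en'+sel·sel·sel'·(sel'+rdy')·en
= sel·sel·(sel'·(sel'+rdy')·en'+sel'·(sel'+rdy')·en)   [distribution]
= sel·sel·sel'·(sel'+rdy')   [distribution]
= sel·sel·sel'   [absorption]
= sel·sel'   [idempotence]
= 0   [complement]

0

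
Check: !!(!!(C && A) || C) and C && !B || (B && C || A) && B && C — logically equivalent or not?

Yes

E1: !!(!!(C && A) || C)
    = !!(C && A || C)
    = !!C
    = C
E2: C && !B || (B && C || A) && B && C
    = C && !B || B && C
    = C
Both reduce to C, so they are equivalent.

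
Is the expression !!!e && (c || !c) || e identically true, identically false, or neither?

!!!e && (c || !c) || e
= !!!e || e   (complement / identity)
= !e || e   (double negation)
= true   (complement)

identically true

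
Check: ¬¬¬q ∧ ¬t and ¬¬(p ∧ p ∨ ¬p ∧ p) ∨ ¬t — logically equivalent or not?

No

E1: ¬¬¬q ∧ ¬t
    = ¬q ∧ ¬t   [double negation]
E2: ¬¬(p ∧ p ∨ ¬p ∧ p) ∨ ¬t
    = p ∧ p ∨ ¬p ∧ p ∨ ¬t   [double negation]
    = p ∨ ¬t   [distribution]
These differ: at p=1, q=1, t=0, E1 = 0 but E2 = 1.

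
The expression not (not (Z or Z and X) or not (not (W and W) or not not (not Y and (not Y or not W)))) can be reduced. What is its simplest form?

not (not (Z or Z and X) or not (not (W and W) or not not (not Y and (not Y or not W))))
= not (not (Z or Z and X) or not (not (W and W) or not not not Y))   — absorption
= not (not Z or not (not (W and W) or not not not Y))   — absorption
= not (not Z or not (not (W and W) or not Y))   — double negation
= not (not Z or not (not W or not Y))   — idempotence
= Z and (not W or not Y)   — De Morgan

Z and (not W or not Y)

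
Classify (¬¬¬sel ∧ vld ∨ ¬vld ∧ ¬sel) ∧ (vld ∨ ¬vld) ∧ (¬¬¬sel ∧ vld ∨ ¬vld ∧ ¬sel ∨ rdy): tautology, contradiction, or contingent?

(¬¬¬sel ∧ vld ∨ ¬vld ∧ ¬sel) ∧ (vld ∨ ¬vld) ∧ (¬¬¬sel ∧ vld ∨ ¬vld ∧ ¬sel ∨ rdy)
= (¬¬¬sel ∧ vld ∨ ¬vld ∧ ¬sel) ∧ (¬¬¬sel ∧ vld ∨ ¬vld ∧ ¬sel ∨ rdy)   (complement / identity)
= ¬¬¬sel ∧ vld ∨ ¬vld ∧ ¬sel   (absorption)
= ¬sel ∧ vld ∨ ¬vld ∧ ¬sel   (double negation)
= ¬sel   (distribution)
This depends on sel, so it is not a constant.

contingent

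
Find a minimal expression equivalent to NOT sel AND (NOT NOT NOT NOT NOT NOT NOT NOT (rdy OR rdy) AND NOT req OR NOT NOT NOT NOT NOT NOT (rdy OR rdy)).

NOT sel AND rdy

NOT sel AND (NOT NOT NOT NOT NOT NOT NOT NOT (rdy OR rdy) AND NOT req OR NOT NOT NOT NOT NOT NOT (rdy OR rdy))
= NOT sel AND (NOT NOT NOT NOT NOT NOT (rdy OR rdy) AND NOT req OR NOT NOT NOT NOT NOT NOT (rdy OR rdy))
= NOT sel AND NOT NOT NOT NOT NOT NOT (rdy OR rdy)
= NOT sel AND NOT NOT NOT NOT NOT NOT rdy
= NOT sel AND NOT NOT NOT NOT rdy
= NOT sel AND NOT NOT rdy
= NOT sel AND rdy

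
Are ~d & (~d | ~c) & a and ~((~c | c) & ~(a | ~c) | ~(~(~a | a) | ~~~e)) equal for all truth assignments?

E1: ~d & (~d | ~c) & a
    = ~d & a   (absorption)
E2: ~((~c | c) & ~(a | ~c) | ~(~(~a | a) | ~~~e))
    = ~(~(a | ~c) | ~(~(~a | a) | ~~~e))   (complement / identity)
    = ~(~(a | ~c) | (~a | a) & ~~e)   (De Morgan)
    = ~(~(a | ~c) | ~~e)   (complement / identity)
    = (a | ~c) & ~e   (De Morgan)
These differ: at a=1, c=0, d=1, e=0, E1 = 0 but E2 = 1.

No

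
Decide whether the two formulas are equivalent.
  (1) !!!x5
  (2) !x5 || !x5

Yes

E1: !!!x5
    = !x5   (double negation)
E2: !x5 || !x5
    = !x5   (idempotence)
Both reduce to !x5, so they are equivalent.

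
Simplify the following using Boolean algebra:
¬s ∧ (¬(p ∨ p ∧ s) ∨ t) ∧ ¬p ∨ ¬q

¬s ∧ (¬(p ∨ p ∧ s) ∨ t) ∧ ¬p ∨ ¬q
= ¬s ∧ (¬p ∨ t) ∧ ¬p ∨ ¬q   [absorption]
= ¬s ∧ ¬p ∨ ¬q   [absorption]

¬s ∧ ¬p ∨ ¬q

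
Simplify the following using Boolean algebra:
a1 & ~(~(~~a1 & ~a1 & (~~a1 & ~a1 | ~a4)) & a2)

a1 & ~a2

a1 & ~(~(~~a1 & ~a1 & (~~a1 & ~a1 | ~a4)) & a2)
= a1 & ~(~(~~a1 & ~a1) & a2)
= a1 & ~((~a1 | a1) & a2)
= a1 & ~a2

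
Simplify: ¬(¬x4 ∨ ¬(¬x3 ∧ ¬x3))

x4 ∧ ¬x3

¬(¬x4 ∨ ¬(¬x3 ∧ ¬x3))
= ¬(¬x4 ∨ ¬¬x3)   [idempotence]
= x4 ∧ ¬x3   [De Morgan]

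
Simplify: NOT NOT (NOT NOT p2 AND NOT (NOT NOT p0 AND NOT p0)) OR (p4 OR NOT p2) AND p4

p2 OR p4

NOT NOT (NOT NOT p2 AND NOT (NOT NOT p0 AND NOT p0)) OR (p4 OR NOT p2) AND p4
= NOT NOT (NOT NOT p2 AND NOT (NOT NOT p0 AND NOT p0)) OR p4
= NOT NOT (NOT NOT p2 AND (NOT p0 OR p0)) OR p4
= NOT NOT NOT NOT p2 OR p4
= NOT NOT p2 OR p4
= p2 OR p4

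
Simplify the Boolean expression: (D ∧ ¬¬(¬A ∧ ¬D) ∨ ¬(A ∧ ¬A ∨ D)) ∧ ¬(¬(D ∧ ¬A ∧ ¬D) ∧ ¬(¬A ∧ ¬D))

¬A ∧ ¬D

(D ∧ ¬¬(¬A ∧ ¬D) ∨ ¬(A ∧ ¬A ∨ D)) ∧ ¬(¬(D ∧ ¬A ∧ ¬D) ∧ ¬(¬A ∧ ¬D))
= (D ∧ ¬¬(¬A ∧ ¬D) ∨ ¬D) ∧ ¬(¬(D ∧ ¬A ∧ ¬D) ∧ ¬(¬A ∧ ¬D))   [complement / identity]
= (D ∧ ¬¬(¬A ∧ ¬D) ∨ ¬D) ∧ (D ∧ ¬A ∧ ¬D ∨ ¬A ∧ ¬D)   [De Morgan]
= (D ∧ ¬A ∧ ¬D ∨ ¬D) ∧ (D ∧ ¬A ∧ ¬D ∨ ¬A ∧ ¬D)   [double negation]
= ¬D ∧ ¬A ∧ ¬D ∨ D ∧ ¬A ∧ ¬D   [distribution]
= ¬A ∧ ¬D   [distribution]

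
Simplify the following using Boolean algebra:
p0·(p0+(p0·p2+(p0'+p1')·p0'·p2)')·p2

p0·p2

p0·(p0+(p0·p2+(p0'+p1')·p0'·p2)')·p2
= p0·(p0+(p0·p2+p0'·p2)')·p2   [absorption]
= p0·(p0+p2')·p2   [distribution]
= p0·p2   [absorption]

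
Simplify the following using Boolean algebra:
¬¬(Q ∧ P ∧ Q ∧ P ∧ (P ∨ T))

¬¬(Q ∧ P ∧ Q ∧ P ∧ (P ∨ T))
= ¬¬(Q ∧ P ∧ Q ∧ P)   [absorption]
= ¬¬(Q ∧ P)   [idempotence]
= Q ∧ P   [double negation]

Q ∧ P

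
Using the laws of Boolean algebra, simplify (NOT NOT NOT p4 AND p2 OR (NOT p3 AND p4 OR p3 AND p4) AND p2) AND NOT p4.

(NOT NOT NOT p4 AND p2 OR (NOT p3 AND p4 OR p3 AND p4) AND p2) AND NOT p4
= (NOT NOT NOT p4 AND p2 OR p4 AND p2) AND NOT p4
= (NOT p4 AND p2 OR p4 AND p2) AND NOT p4
= p2 AND NOT p4

p2 AND NOT p4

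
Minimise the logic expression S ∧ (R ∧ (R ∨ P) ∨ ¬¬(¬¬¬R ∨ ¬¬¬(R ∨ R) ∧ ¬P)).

S ∧ (R ∧ (R ∨ P) ∨ ¬¬(¬¬¬R ∨ ¬¬¬(R ∨ R) ∧ ¬P))
= S ∧ (R ∧ (R ∨ P) ∨ ¬¬¬R ∨ ¬¬¬(R ∨ R) ∧ ¬P)   [double negation]
= S ∧ (R ∨ ¬¬¬R ∨ ¬¬¬(R ∨ R) ∧ ¬P)   [absorption]
= S ∧ (R ∨ ¬¬¬R ∨ ¬¬¬R ∧ ¬P)   [idempotence]
= S ∧ (R ∨ ¬¬¬R)   [absorption]
= S ∧ (R ∨ ¬R)   [double negation]
= S   [complement / identity]

S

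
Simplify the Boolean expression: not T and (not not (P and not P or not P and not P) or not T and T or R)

not T and (not not (P and not P or not P and not P) or not T and T or R)
= not T and (not not not P or not T and T or R)   (distribution)
= not T and (not P or not T and T or R)   (double negation)
= not T and (not P or R)   (complement / identity)

not T and (not P or R)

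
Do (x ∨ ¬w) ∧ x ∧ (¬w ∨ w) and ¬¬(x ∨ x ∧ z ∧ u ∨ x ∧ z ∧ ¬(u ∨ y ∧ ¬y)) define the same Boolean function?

Yes

E1: (x ∨ ¬w) ∧ x ∧ (¬w ∨ w)
    = (x ∨ ¬w) ∧ x   [complement / identity]
    = x   [absorption]
E2: ¬¬(x ∨ x ∧ z ∧ u ∨ x ∧ z ∧ ¬(u ∨ y ∧ ¬y))
    = ¬¬(x ∨ x ∧ z ∧ u ∨ x ∧ z ∧ ¬u)   [complement / identity]
    = ¬¬(x ∨ x ∧ z)   [distribution]
    = ¬¬x   [absorption]
    = x   [double negation]
Both reduce to x, so they are equivalent.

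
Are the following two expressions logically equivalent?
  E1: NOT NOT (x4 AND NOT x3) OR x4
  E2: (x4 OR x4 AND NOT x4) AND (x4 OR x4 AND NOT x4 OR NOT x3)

Yes

E1: NOT NOT (x4 AND NOT x3) OR x4
    = x4 AND NOT x3 OR x4   (double negation)
    = x4   (absorption)
E2: (x4 OR x4 AND NOT x4) AND (x4 OR x4 AND NOT x4 OR NOT x3)
    = x4 OR x4 AND NOT x4   (absorption)
    = x4   (complement / identity)
Both reduce to x4, so they are equivalent.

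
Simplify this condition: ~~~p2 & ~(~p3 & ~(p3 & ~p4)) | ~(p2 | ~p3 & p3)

~~~p2 & ~(~p3 & ~(p3 & ~p4)) | ~(p2 | ~p3 & p3)
= ~p2 & ~(~p3 & ~(p3 & ~p4)) | ~(p2 | ~p3 & p3)   (double negation)
= ~p2 & (p3 | p3 & ~p4) | ~(p2 | ~p3 & p3)   (De Morgan)
= ~p2 & (p3 | p3 & ~p4) | ~p2   (complement / identity)
= ~p2 & p3 | ~p2   (absorption)
= ~p2   (absorption)

~p2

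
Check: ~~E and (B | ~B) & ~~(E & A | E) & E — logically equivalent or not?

Yes

E1: ~~E
    = E
E2: (B | ~B) & ~~(E & A | E) & E
    = (B | ~B) & (E & A | E) & E
    = (E & A | E) & E
    = E & E
    = E
Both reduce to E, so they are equivalent.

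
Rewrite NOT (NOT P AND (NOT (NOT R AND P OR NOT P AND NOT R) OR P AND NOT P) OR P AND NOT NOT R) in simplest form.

NOT R

NOT (NOT P AND (NOT (NOT R AND P OR NOT P AND NOT R) OR P AND NOT P) OR P AND NOT NOT R)
= NOT (NOT P AND (NOT NOT R OR P AND NOT P) OR P AND NOT NOT R)   — distribution
= NOT (NOT P AND NOT NOT R OR P AND NOT NOT R)   — complement / identity
= NOT NOT NOT R   — distribution
= NOT R   — double negation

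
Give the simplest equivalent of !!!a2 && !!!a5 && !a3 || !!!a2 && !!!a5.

!!!a2 && !!!a5 && !a3 || !!!a2 && !!!a5
= !!!a2 && !!!a5   (absorption)
= !a2 && !!!a5   (double negation)
= !a2 && !a5   (double negation)

!a2 && !a5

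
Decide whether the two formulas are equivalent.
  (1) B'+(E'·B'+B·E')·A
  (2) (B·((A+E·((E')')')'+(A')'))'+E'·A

Yes

E1: B'+(E'·B'+B·E')·A
    = B'+E'·A   — distribution
E2: (B·((A+E·((E')')')'+(A')'))'+E'·A
    = (B·((A+E·E')'+(A')'))'+E'·A   — double negation
    = (B·(A'+(A')'))'+E'·A   — complement / identity
    = (B·(A'+A))'+E'·A   — double negation
    = B'+E'·A   — complement / identity
Both reduce to B'+E'·A, so they are equivalent.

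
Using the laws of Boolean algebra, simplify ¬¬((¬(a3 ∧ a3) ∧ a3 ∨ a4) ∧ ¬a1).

¬¬((¬(a3 ∧ a3) ∧ a3 ∨ a4) ∧ ¬a1)
= ¬¬((¬a3 ∧ a3 ∨ a4) ∧ ¬a1)
= ¬¬(a4 ∧ ¬a1)
= a4 ∧ ¬a1

a4 ∧ ¬a1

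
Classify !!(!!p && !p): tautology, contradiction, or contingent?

!!(!!p && !p)
= !!p && !p   (double negation)
= p && !p   (double negation)
= false   (complement)

contradiction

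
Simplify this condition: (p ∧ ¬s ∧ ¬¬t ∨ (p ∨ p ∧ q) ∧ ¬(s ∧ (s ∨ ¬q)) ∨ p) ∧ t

p ∧ t

(p ∧ ¬s ∧ ¬¬t ∨ (p ∨ p ∧ q) ∧ ¬(s ∧ (s ∨ ¬q)) ∨ p) ∧ t
= (p ∧ ¬s ∧ t ∨ (p ∨ p ∧ q) ∧ ¬(s ∧ (s ∨ ¬q)) ∨ p) ∧ t   [double negation]
= (p ∧ ¬s ∧ t ∨ (p ∨ p ∧ q) ∧ ¬s ∨ p) ∧ t   [absorption]
= (p ∧ ¬s ∧ t ∨ p ∧ ¬s ∨ p) ∧ t   [absorption]
= (p ∧ ¬s ∨ p) ∧ t   [absorption]
= p ∧ t   [absorption]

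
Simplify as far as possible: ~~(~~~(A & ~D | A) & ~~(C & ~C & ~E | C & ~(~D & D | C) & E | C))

~~(~~~(A & ~D | A) & ~~(C & ~C & ~E | C & ~(~D & D | C) & E | C))
= ~~(~~~(A & ~D | A) & ~~(C & ~C & ~E | C & ~C & E | C))
= ~~(~~~(A & ~D | A) & ~~(C & ~C | C))
= ~(~~(A & ~D | A) | ~(C & ~C | C))
= ~(~~(A & ~D | A) | ~C)
= ~(A & ~D | A) & C
= ~A & C

~A & C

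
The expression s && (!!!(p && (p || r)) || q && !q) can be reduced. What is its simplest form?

s && !p

s && (!!!(p && (p || r)) || q && !q)
= s && (!!!p || q && !q)   [absorption]
= s && (!p || q && !q)   [double negation]
= s && !p   [complement / identity]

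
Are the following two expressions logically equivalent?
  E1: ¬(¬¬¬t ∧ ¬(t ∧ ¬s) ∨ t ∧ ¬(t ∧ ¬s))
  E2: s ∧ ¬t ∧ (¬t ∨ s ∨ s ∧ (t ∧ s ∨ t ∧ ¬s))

No

E1: ¬(¬¬¬t ∧ ¬(t ∧ ¬s) ∨ t ∧ ¬(t ∧ ¬s))
    = ¬(¬t ∧ ¬(t ∧ ¬s) ∨ t ∧ ¬(t ∧ ¬s))   [double negation]
    = ¬¬(t ∧ ¬s)   [distribution]
    = t ∧ ¬s   [double negation]
E2: s ∧ ¬t ∧ (¬t ∨ s ∨ s ∧ (t ∧ s ∨ t ∧ ¬s))
    = s ∧ ¬t ∧ (¬t ∨ s ∨ s ∧ t)   [distribution]
    = s ∧ ¬t ∧ (¬t ∨ s)   [absorption]
    = s ∧ ¬t   [absorption]
These differ: at s=1, t=0, E1 = 0 but E2 = 1.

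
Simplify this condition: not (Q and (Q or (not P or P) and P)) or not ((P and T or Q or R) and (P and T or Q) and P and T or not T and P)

not Q or not P

not (Q and (Q or (not P or P) and P)) or not ((P and T or Q or R) and (P and T or Q) and P and T or not T and P)
= not (Q and (Q or (not P or P) and P)) or not ((P and T or Q) and P and T or not T and P)   [absorption]
= not (Q and (Q or (not P or P) and P)) or not (P and T or not T and P)   [absorption]
= not (Q and (Q or (not P or P) and P)) or not P   [distribution]
= not (Q and (Q or P)) or not P   [complement / identity]
= not Q or not P   [absorption]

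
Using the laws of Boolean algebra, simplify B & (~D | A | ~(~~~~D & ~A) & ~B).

B & (~D | A)

B & (~D | A | ~(~~~~D & ~A) & ~B)
= B & (~D | A | ~(~~D & ~A) & ~B)   — double negation
= B & (~D | A | (~D | A) & ~B)   — De Morgan
= B & (~D | A)   — absorption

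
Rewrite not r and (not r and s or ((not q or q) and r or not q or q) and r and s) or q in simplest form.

not r and (not r and s or ((not q or q) and r or not q or q) and r and s) or q
= not r and (not r and s or (not q or q) and r and s) or q   [absorption]
= not r and (not r and s or r and s) or q   [complement / identity]
= not r and s or q   [distribution]

not r and s or q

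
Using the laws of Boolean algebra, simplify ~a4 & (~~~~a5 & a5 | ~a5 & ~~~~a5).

~a4 & a5

~a4 & (~~~~a5 & a5 | ~a5 & ~~~~a5)
= ~a4 & ~~~~a5   [distribution]
= ~a4 & ~~a5   [double negation]
= ~a4 & a5   [double negation]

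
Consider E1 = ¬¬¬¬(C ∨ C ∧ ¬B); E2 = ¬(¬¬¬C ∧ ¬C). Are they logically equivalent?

Yes

E1: ¬¬¬¬(C ∨ C ∧ ¬B)
    = ¬¬¬¬C   — absorption
    = ¬¬C   — double negation
    = C   — double negation
E2: ¬(¬¬¬C ∧ ¬C)
    = ¬¬C ∨ C   — De Morgan
    = C ∨ C   — double negation
    = C   — idempotence
Both reduce to C, so they are equivalent.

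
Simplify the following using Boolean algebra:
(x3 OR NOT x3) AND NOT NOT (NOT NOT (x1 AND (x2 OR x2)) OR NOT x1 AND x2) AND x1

(x3 OR NOT x3) AND NOT NOT (NOT NOT (x1 AND (x2 OR x2)) OR NOT x1 AND x2) AND x1
= (x3 OR NOT x3) AND NOT NOT (NOT NOT (x1 AND x2) OR NOT x1 AND x2) AND x1   — idempotence
= (x3 OR NOT x3) AND NOT NOT (x1 AND x2 OR NOT x1 AND x2) AND x1   — double negation
= (x3 OR NOT x3) AND NOT NOT x2 AND x1   — distribution
= NOT NOT x2 AND x1   — complement / identity
= x2 AND x1   — double negation

x2 AND x1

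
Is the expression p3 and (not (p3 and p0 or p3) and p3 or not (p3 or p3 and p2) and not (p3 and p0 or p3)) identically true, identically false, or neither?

identically false

p3 and (not (p3 and p0 or p3) and p3 or not (p3 or p3 and p2) and not (p3 and p0 or p3))
= p3 and (not (p3 and p0 or p3) and p3 or not p3 and not (p3 and p0 or p3))   [absorption]
= p3 and not (p3 and p0 or p3)   [distribution]
= p3 and not p3   [absorption]
= False   [complement]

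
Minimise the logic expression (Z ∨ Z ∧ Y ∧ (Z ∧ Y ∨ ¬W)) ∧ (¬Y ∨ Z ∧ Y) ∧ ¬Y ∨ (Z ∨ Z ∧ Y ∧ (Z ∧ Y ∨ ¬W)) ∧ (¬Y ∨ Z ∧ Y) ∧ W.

(¬Y ∨ W) ∧ Z

(Z ∨ Z ∧ Y ∧ (Z ∧ Y ∨ ¬W)) ∧ (¬Y ∨ Z ∧ Y) ∧ ¬Y ∨ (Z ∨ Z ∧ Y ∧ (Z ∧ Y ∨ ¬W)) ∧ (¬Y ∨ Z ∧ Y) ∧ W
= (¬Y ∨ W) ∧ (Z ∨ Z ∧ Y ∧ (Z ∧ Y ∨ ¬W)) ∧ (¬Y ∨ Z ∧ Y)   — distribution
= (¬Y ∨ W) ∧ (Z ∨ Z ∧ Y) ∧ (¬Y ∨ Z ∧ Y)   — absorption
= (¬Y ∨ W) ∧ (Z ∧ Y ∨ Z ∧ ¬Y)   — distribution
= (¬Y ∨ W) ∧ Z   — distribution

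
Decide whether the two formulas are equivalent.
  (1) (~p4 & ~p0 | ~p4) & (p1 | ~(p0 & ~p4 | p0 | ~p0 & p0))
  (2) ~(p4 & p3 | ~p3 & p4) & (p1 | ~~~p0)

Yes

E1: (~p4 & ~p0 | ~p4) & (p1 | ~(p0 & ~p4 | p0 | ~p0 & p0))
    = (~p4 & ~p0 | ~p4) & (p1 | ~(p0 & ~p4 | p0))   (complement / identity)
    = ~p4 & (p1 | ~(p0 & ~p4 | p0))   (absorption)
    = ~p4 & (p1 | ~p0)   (absorption)
E2: ~(p4 & p3 | ~p3 & p4) & (p1 | ~~~p0)
    = ~(p4 & p3 | ~p3 & p4) & (p1 | ~p0)   (double negation)
    = ~p4 & (p1 | ~p0)   (distribution)
Both reduce to ~p4 & (p1 | ~p0), so they are equivalent.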